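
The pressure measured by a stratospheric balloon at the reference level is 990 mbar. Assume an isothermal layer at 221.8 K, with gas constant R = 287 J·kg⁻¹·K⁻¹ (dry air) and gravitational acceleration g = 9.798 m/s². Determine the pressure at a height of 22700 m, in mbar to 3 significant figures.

P ≈ 30.1 mbar

Scale height: H = RT/g = 287 × 221.8 / 9.798 = 6496.9 m.
Barometric formula: P = P₀ exp(−z/H).
z/H = 22700/6496.9 = 3.4940; exp(−3.4940) = 0.030379.
P = 990 × 0.030379 = 30.075 mbar.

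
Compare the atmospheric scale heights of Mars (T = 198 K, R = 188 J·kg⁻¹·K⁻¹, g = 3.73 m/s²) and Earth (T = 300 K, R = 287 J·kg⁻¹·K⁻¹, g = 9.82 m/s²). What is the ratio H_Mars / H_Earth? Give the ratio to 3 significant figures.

H = RT/g for each body.
H_Mars = 188 × 198 / 3.73 = 9979.6 m.
H_Earth = 287 × 300 / 9.82 = 8767.8 m.
H_Mars/H_Earth = 9979.6/8767.8 = 1.1382.

H_Mars/H_Earth ≈ 1.14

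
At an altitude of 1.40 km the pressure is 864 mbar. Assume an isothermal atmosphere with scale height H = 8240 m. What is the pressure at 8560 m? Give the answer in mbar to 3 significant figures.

P ≈ 362 mbar

Between two levels, P₂ = P₁ exp(−Δz/H) with Δz = z₂ − z₁.
Δz = 8560.0 − 1400.0 = 7160.0 m; Δz/H = 7160.0/8240.0 = 0.86893.
P₂ = 864 × exp(−0.86893) = 864 × 0.41940 = 362.36 mbar.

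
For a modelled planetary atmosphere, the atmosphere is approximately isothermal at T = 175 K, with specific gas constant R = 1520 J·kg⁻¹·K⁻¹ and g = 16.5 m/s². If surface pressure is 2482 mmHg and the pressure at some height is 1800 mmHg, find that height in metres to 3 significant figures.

Scale height: H = RT/g = 1520 × 175 / 16.5 = 16121 m.
Invert the barometric formula: z = H ln(P₀/P).
P₀/P = 2482/1800 = 1.3789; ln(1.3789) = 0.32129.
z = 16121 × 0.32129 = 5179.5 m.

z ≈ 5180 m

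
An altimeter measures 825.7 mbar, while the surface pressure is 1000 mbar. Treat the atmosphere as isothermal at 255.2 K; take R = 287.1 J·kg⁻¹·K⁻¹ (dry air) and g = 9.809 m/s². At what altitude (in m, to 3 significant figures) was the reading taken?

z ≈ 1430 m

Scale height: H = RT/g = 287.1 × 255.2 / 9.809 = 7469.5 m.
Invert the barometric formula: z = H ln(P₀/P).
P₀/P = 1000/825.7 = 1.2111; ln(1.2111) = 0.19153.
z = 7469.5 × 0.19153 = 1430.6 m.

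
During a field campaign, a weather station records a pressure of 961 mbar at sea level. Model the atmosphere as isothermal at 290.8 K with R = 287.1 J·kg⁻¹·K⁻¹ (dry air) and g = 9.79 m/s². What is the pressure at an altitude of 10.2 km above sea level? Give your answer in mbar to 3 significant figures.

Scale height: H = RT/g = 287.1 × 290.8 / 9.79 = 8528.0 m.
Barometric formula: P = P₀ exp(−z/H).
z/H = 10200/8528.0 = 1.1961; exp(−1.1961) = 0.30237.
P = 961 × 0.30237 = 290.58 mbar.

P ≈ 291 mbar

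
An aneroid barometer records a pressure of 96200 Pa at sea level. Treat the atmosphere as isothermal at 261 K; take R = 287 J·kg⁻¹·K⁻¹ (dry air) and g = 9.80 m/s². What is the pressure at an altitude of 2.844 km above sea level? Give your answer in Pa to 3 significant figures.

P ≈ 66300 Pa

Scale height: H = RT/g = 287 × 261 / 9.80 = 7643.6 m.
Barometric formula: P = P₀ exp(−z/H).
z/H = 2844.0/7643.6 = 0.37208; exp(−0.37208) = 0.68930.
P = 96200 × 0.68930 = 66311 Pa.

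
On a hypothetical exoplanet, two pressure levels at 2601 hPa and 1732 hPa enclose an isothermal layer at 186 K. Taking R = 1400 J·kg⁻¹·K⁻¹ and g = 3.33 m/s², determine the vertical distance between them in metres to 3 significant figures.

Δz ≈ 31800 m

Hypsometric equation: Δz = (R T̄/g) ln(P₁/P₂).
R T̄/g = 1400 × 186 / 3.33 = 78198 m.
ln(2601/1732) = ln(1.5017) = 0.40660.
Δz = 78198 × 0.40660 = 31795 m.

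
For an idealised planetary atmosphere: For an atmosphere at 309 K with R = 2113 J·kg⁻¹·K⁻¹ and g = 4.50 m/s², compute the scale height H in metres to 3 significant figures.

H ≈ 145000 m

The scale height of an isothermal atmosphere is H = RT/g.
H = 2113 × 309 / 4.50 = 652920/4.50 = 145090 m.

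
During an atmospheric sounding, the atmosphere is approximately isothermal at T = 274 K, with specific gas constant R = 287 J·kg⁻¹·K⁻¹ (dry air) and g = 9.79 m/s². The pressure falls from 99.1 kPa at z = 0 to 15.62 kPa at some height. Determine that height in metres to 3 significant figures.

z ≈ 14800 m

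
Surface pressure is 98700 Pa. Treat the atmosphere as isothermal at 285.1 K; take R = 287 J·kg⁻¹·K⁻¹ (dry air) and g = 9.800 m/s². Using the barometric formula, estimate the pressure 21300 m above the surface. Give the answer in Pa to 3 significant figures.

Scale height: H = RT/g = 287 × 285.1 / 9.800 = 8349.4 m.
Barometric formula: P = P₀ exp(−z/H).
z/H = 21300/8349.4 = 2.5511; exp(−2.5511) = 0.077996.
P = 98700 × 0.077996 = 7698.2 Pa.

P ≈ 7700 Pa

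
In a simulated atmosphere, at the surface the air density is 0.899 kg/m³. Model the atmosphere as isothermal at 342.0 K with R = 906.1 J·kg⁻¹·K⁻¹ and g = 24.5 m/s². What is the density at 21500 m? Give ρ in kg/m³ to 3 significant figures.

Scale height: H = RT/g = 906.1 × 342.0 / 24.5 = 12648 m.
In an isothermal atmosphere, density decays like pressure: ρ = ρ₀ exp(−z/H).
z/H = 21500/12648 = 1.6999; exp(−1.6999) = 0.18270.
ρ = 0.899 × 0.18270 = 0.16425 kg/m³.

ρ ≈ 0.164 kg/m³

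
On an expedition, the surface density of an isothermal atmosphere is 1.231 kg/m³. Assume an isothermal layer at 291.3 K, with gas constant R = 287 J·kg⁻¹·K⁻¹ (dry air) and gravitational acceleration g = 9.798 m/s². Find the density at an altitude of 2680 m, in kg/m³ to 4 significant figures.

ρ ≈ 0.8992 kg/m³

Scale height: H = RT/g = 287 × 291.3 / 9.798 = 8532.7 m.
In an isothermal atmosphere, density decays like pressure: ρ = ρ₀ exp(−z/H).
z/H = 2680.0/8532.7 = 0.31409; exp(−0.31409) = 0.73045.
ρ = 1.231 × 0.73045 = 0.89918 kg/m³.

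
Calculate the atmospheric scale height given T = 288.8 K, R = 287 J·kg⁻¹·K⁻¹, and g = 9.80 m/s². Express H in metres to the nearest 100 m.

The scale height of an isothermal atmosphere is H = RT/g.
H = 287 × 288.8 / 9.80 = 82886/9.80 = 8457.8 m.

H ≈ 8500 m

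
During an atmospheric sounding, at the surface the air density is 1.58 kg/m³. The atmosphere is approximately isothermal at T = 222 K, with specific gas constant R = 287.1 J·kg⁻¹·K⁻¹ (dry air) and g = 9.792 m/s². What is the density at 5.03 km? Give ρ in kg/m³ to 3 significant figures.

ρ ≈ 0.730 kg/m³

Scale height: H = RT/g = 287.1 × 222 / 9.792 = 6509.0 m.
In an isothermal atmosphere, density decays like pressure: ρ = ρ₀ exp(−z/H).
z/H = 5030.0/6509.0 = 0.77278; exp(−0.77278) = 0.46173.
ρ = 1.58 × 0.46173 = 0.72953 kg/m³.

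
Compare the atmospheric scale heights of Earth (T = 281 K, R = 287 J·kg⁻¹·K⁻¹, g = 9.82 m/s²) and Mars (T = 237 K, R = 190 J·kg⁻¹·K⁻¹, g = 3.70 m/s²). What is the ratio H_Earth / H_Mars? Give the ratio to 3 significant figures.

H = RT/g for each body.
H_Earth = 287 × 281 / 9.82 = 8212.5 m.
H_Mars = 190 × 237 / 3.70 = 12170 m.
H_Earth/H_Mars = 8212.5/12170 = 0.67482.

H_Earth/H_Mars ≈ 0.675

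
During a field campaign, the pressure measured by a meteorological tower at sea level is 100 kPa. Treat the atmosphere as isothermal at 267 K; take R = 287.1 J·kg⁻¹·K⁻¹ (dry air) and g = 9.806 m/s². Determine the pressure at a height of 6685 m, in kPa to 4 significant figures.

P ≈ 42.52 kPa

Scale height: H = RT/g = 287.1 × 267 / 9.806 = 7817.2 m.
Barometric formula: P = P₀ exp(−z/H).
z/H = 6685.0/7817.2 = 0.85517; exp(−0.85517) = 0.42521.
P = 100 × 0.42521 = 42.521 kPa.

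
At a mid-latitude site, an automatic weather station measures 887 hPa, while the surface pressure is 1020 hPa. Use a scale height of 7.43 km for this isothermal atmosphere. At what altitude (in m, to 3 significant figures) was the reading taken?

Invert the barometric formula: z = H ln(P₀/P).
P₀/P = 1020/887 = 1.1499; ln(1.1499) = 0.13967.
z = 7430.0 × 0.13967 = 1037.7 m.

z ≈ 1040 m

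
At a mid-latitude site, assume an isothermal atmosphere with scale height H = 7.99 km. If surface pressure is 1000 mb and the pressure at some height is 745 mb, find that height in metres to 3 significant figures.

z ≈ 2350 m

Invert the barometric formula: z = H ln(P₀/P).
P₀/P = 1000/745 = 1.3423; ln(1.3423) = 0.29438.
z = 7990.0 × 0.29438 = 2352.1 m.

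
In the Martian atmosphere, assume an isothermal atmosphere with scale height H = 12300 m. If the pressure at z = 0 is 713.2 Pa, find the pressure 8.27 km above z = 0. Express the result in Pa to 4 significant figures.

Barometric formula: P = P₀ exp(−z/H).
z/H = 8270.0/12300 = 0.67236; exp(−0.67236) = 0.51050.
P = 713.2 × 0.51050 = 364.09 Pa.

P ≈ 364.1 Pa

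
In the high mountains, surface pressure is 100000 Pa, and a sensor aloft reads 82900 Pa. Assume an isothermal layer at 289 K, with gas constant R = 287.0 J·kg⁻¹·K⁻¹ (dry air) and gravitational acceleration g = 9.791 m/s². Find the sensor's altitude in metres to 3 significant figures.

Scale height: H = RT/g = 287.0 × 289 / 9.791 = 8471.4 m.
Invert the barometric formula: z = H ln(P₀/P).
P₀/P = 100000/82900 = 1.2063; ln(1.2063) = 0.18756.
z = 8471.4 × 0.18756 = 1588.9 m.

z ≈ 1590 m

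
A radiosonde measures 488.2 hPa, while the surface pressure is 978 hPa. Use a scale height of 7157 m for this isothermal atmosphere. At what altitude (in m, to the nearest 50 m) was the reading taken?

Invert the barometric formula: z = H ln(P₀/P).
P₀/P = 978/488.2 = 2.0033; ln(2.0033) = 0.69480.
z = 7157.0 × 0.69480 = 4972.7 m.

z ≈ 4950 m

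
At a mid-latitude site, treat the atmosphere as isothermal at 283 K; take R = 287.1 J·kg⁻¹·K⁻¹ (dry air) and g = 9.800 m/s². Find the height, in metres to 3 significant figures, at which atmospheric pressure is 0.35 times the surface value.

z ≈ 8700 m

Scale height: H = RT/g = 287.1 × 283 / 9.800 = 8290.7 m.
Set P/P₀ = exp(−z/H) = 0.35, so z = −H ln(0.35).
−ln(0.35) = 1.0498; z = 8290.7 × 1.0498 = 8703.6 m.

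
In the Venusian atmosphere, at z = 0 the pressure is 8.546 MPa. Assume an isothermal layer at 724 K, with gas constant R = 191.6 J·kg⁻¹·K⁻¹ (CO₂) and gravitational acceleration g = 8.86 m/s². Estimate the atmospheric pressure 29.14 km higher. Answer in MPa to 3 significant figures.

P ≈ 1.33 MPa

Scale height: H = RT/g = 191.6 × 724 / 8.86 = 15657 m.
Barometric formula: P = P₀ exp(−z/H).
z/H = 29140/15657 = 1.8611; exp(−1.8611) = 0.15550.
P = 8.546 × 0.15550 = 1.3289 MPa.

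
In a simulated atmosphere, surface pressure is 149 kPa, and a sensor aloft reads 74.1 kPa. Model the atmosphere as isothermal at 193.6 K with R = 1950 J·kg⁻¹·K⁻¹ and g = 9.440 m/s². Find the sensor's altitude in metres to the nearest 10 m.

Scale height: H = RT/g = 1950 × 193.6 / 9.440 = 39992 m.
Invert the barometric formula: z = H ln(P₀/P).
P₀/P = 149/74.1 = 2.0108; ln(2.0108) = 0.69853.
z = 39992 × 0.69853 = 27936 m.

z ≈ 27940 m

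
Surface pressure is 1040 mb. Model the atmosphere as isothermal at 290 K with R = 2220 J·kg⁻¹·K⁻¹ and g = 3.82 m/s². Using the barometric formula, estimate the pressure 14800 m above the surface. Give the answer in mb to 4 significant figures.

Scale height: H = RT/g = 2220 × 290 / 3.82 = 168530 m.
Barometric formula: P = P₀ exp(−z/H).
z/H = 14800/168530 = 0.087818; exp(−0.087818) = 0.91593.
P = 1040 × 0.91593 = 952.57 mb.

P ≈ 952.6 mb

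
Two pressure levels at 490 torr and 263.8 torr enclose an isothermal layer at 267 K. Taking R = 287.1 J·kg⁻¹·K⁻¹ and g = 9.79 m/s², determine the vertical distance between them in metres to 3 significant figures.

Hypsometric equation: Δz = (R T̄/g) ln(P₁/P₂).
R T̄/g = 287.1 × 267 / 9.79 = 7830.0 m.
ln(490/263.8) = ln(1.8575) = 0.61923.
Δz = 7830.0 × 0.61923 = 4848.6 m.

Δz ≈ 4850 m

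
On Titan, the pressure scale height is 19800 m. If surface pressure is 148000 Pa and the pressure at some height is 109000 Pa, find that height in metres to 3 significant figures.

z ≈ 6060 m

Invert the barometric formula: z = H ln(P₀/P).
P₀/P = 148000/109000 = 1.3578; ln(1.3578) = 0.30587.
z = 19800 × 0.30587 = 6056.2 m.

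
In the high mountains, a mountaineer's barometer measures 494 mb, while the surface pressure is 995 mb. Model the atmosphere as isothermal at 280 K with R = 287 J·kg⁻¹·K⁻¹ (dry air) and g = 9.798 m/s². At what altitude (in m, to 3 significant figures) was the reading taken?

z ≈ 5740 m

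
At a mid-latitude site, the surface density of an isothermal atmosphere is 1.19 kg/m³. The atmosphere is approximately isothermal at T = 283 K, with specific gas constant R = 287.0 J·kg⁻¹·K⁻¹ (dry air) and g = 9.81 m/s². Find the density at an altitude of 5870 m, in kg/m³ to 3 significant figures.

Scale height: H = RT/g = 287.0 × 283 / 9.81 = 8279.4 m.
In an isothermal atmosphere, density decays like pressure: ρ = ρ₀ exp(−z/H).
z/H = 5870.0/8279.4 = 0.70899; exp(−0.70899) = 0.49214.
ρ = 1.19 × 0.49214 = 0.58565 kg/m³.

ρ ≈ 0.586 kg/m³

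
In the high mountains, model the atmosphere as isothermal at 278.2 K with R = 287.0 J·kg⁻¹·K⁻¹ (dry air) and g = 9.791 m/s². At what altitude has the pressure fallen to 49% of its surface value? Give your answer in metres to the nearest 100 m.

z ≈ 5800 m

Scale height: H = RT/g = 287.0 × 278.2 / 9.791 = 8154.8 m.
Set P/P₀ = exp(−z/H) = 0.49, so z = −H ln(0.49).
−ln(0.49) = 0.71335; z = 8154.8 × 0.71335 = 5817.2 m.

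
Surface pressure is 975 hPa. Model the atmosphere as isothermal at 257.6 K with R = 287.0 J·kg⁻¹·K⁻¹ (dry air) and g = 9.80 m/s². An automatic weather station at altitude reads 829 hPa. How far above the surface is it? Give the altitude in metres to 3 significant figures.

z ≈ 1220 m

Scale height: H = RT/g = 287.0 × 257.6 / 9.80 = 7544.0 m.
Invert the barometric formula: z = H ln(P₀/P).
P₀/P = 975/829 = 1.1761; ln(1.1761) = 0.16220.
z = 7544.0 × 0.16220 = 1223.6 m.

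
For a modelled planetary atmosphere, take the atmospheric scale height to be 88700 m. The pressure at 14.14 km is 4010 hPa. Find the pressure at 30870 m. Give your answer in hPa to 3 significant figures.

Between two levels, P₂ = P₁ exp(−Δz/H) with Δz = z₂ − z₁.
Δz = 30870 − 14140 = 16730 m; Δz/H = 16730/88700 = 0.18861.
P₂ = 4010 × exp(−0.18861) = 4010 × 0.82811 = 3320.7 hPa.

P ≈ 3320 hPa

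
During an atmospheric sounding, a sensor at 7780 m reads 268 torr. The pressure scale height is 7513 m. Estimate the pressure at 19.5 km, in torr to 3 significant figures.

Between two levels, P₂ = P₁ exp(−Δz/H) with Δz = z₂ − z₁.
Δz = 19500 − 7780.0 = 11720 m; Δz/H = 11720/7513.0 = 1.5600.
P₂ = 268 × exp(−1.5600) = 268 × 0.21014 = 56.318 torr.

P ≈ 56.3 torr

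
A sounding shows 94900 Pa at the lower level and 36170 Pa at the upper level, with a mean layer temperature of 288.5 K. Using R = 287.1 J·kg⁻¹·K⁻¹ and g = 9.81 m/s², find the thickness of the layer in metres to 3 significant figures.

Hypsometric equation: Δz = (R T̄/g) ln(P₁/P₂).
R T̄/g = 287.1 × 288.5 / 9.81 = 8443.3 m.
ln(94900/36170) = ln(2.6237) = 0.96459.
Δz = 8443.3 × 0.96459 = 8144.3 m.

Δz ≈ 8140 m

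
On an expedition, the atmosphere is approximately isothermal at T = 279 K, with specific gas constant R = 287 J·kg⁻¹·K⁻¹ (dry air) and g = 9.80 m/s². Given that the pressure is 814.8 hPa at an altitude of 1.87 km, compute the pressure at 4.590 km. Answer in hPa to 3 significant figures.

P ≈ 584 hPa

Scale height: H = RT/g = 287 × 279 / 9.80 = 8170.7 m.
Between two levels, P₂ = P₁ exp(−Δz/H) with Δz = z₂ − z₁.
Δz = 4590.0 − 1870.0 = 2720.0 m; Δz/H = 2720.0/8170.7 = 0.33290.
P₂ = 814.8 × exp(−0.33290) = 814.8 × 0.71684 = 584.08 hPa.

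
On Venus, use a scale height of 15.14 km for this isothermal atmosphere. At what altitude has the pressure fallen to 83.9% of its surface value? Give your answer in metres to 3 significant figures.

z ≈ 2660 m

Set P/P₀ = exp(−z/H) = 0.839, so z = −H ln(0.839).
−ln(0.839) = 0.17554; z = 15140 × 0.17554 = 2657.7 m.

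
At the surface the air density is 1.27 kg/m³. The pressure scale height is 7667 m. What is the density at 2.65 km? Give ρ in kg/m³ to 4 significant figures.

In an isothermal atmosphere, density decays like pressure: ρ = ρ₀ exp(−z/H).
z/H = 2650.0/7667.0 = 0.34564; exp(−0.34564) = 0.70777.
ρ = 1.27 × 0.70777 = 0.89887 kg/m³.

ρ ≈ 0.8989 kg/m³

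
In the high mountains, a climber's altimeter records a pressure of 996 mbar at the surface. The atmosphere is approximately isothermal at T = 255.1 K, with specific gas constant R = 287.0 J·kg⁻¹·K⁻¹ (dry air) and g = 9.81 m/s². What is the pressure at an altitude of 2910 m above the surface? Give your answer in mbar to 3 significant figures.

Scale height: H = RT/g = 287.0 × 255.1 / 9.81 = 7463.2 m.
Barometric formula: P = P₀ exp(−z/H).
z/H = 2910.0/7463.2 = 0.38991; exp(−0.38991) = 0.67712.
P = 996 × 0.67712 = 674.41 mbar.

P ≈ 674 mbar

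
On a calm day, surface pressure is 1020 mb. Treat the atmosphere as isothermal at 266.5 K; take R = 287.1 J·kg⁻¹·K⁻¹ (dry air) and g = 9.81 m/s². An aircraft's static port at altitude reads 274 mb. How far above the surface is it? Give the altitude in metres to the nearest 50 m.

Scale height: H = RT/g = 287.1 × 266.5 / 9.81 = 7799.4 m.
Invert the barometric formula: z = H ln(P₀/P).
P₀/P = 1020/274 = 3.7226; ln(3.7226) = 1.3144.
z = 7799.4 × 1.3144 = 10252 m.

z ≈ 10250 m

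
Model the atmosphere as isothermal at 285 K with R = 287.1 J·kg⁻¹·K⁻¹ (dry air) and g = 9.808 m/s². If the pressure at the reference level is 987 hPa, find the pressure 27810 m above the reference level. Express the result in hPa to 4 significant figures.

P ≈ 35.20 hPa

Scale height: H = RT/g = 287.1 × 285 / 9.808 = 8342.5 m.
Barometric formula: P = P₀ exp(−z/H).
z/H = 27810/8342.5 = 3.3335; exp(−3.3335) = 0.035668.
P = 987 × 0.035668 = 35.204 hPa.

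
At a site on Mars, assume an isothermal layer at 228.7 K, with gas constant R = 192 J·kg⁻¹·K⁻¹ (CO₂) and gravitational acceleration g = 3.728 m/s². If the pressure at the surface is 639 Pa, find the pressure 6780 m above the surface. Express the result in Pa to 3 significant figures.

P ≈ 359 Pa

Scale height: H = RT/g = 192 × 228.7 / 3.728 = 11779 m.
Barometric formula: P = P₀ exp(−z/H).
z/H = 6780.0/11779 = 0.57560; exp(−0.57560) = 0.56237.
P = 639 × 0.56237 = 359.35 Pa.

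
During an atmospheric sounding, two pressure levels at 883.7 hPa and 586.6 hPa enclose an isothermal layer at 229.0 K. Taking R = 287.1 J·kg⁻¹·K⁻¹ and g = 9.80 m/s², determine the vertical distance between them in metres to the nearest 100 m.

Hypsometric equation: Δz = (R T̄/g) ln(P₁/P₂).
R T̄/g = 287.1 × 229.0 / 9.80 = 6708.8 m.
ln(883.7/586.6) = ln(1.5065) = 0.40979.
Δz = 6708.8 × 0.40979 = 2749.2 m.

Δz ≈ 2700 m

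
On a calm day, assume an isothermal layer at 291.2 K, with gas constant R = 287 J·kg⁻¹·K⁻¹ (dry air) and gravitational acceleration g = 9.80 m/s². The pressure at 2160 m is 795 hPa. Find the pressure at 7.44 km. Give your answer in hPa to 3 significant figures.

P ≈ 428 hPa

Scale height: H = RT/g = 287 × 291.2 / 9.80 = 8528.0 m.
Between two levels, P₂ = P₁ exp(−Δz/H) with Δz = z₂ − z₁.
Δz = 7440.0 − 2160.0 = 5280.0 m; Δz/H = 5280.0/8528.0 = 0.61914.
P₂ = 795 × exp(−0.61914) = 795 × 0.53841 = 428.04 hPa.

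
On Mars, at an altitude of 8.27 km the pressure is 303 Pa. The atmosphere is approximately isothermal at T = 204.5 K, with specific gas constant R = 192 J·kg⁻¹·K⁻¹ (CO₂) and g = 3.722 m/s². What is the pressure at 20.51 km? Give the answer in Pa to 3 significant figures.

P ≈ 95.0 Pa

Scale height: H = RT/g = 192 × 204.5 / 3.722 = 10549 m.
Between two levels, P₂ = P₁ exp(−Δz/H) with Δz = z₂ − z₁.
Δz = 20510 − 8270.0 = 12240 m; Δz/H = 12240/10549 = 1.1603.
P₂ = 303 × exp(−1.1603) = 303 × 0.31339 = 94.957 Pa.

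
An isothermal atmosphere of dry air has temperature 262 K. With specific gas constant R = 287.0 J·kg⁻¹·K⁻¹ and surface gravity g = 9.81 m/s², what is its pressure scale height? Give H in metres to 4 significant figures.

The scale height of an isothermal atmosphere is H = RT/g.
H = 287.0 × 262 / 9.81 = 75194/9.81 = 7665.0 m.

H ≈ 7665 m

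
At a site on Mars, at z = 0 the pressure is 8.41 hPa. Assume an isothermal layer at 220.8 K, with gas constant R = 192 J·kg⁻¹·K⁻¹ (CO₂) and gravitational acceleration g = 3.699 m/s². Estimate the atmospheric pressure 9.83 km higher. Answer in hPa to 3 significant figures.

Scale height: H = RT/g = 192 × 220.8 / 3.699 = 11461 m.
Barometric formula: P = P₀ exp(−z/H).
z/H = 9830.0/11461 = 0.85769; exp(−0.85769) = 0.42414.
P = 8.41 × 0.42414 = 3.5670 hPa.

P ≈ 3.57 hPa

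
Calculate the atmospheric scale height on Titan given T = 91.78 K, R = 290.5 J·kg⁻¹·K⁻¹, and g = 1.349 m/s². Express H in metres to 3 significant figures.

The scale height of an isothermal atmosphere is H = RT/g.
H = 290.5 × 91.78 / 1.349 = 26662/1.349 = 19764 m.

H ≈ 19800 m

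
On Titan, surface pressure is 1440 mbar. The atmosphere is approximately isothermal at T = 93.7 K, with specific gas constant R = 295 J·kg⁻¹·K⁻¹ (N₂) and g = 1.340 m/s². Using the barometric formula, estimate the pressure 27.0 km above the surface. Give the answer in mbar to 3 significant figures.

Scale height: H = RT/g = 295 × 93.7 / 1.340 = 20628 m.
Barometric formula: P = P₀ exp(−z/H).
z/H = 27000/20628 = 1.3089; exp(−1.3089) = 0.27012.
P = 1440 × 0.27012 = 388.97 mbar.

P ≈ 389 mbar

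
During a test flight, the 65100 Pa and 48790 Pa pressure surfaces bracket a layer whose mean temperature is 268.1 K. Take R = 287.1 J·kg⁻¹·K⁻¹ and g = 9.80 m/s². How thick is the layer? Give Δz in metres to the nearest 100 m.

Hypsometric equation: Δz = (R T̄/g) ln(P₁/P₂).
R T̄/g = 287.1 × 268.1 / 9.80 = 7854.2 m.
ln(65100/48790) = ln(1.3343) = 0.28841.
Δz = 7854.2 × 0.28841 = 2265.2 m.

Δz ≈ 2300 m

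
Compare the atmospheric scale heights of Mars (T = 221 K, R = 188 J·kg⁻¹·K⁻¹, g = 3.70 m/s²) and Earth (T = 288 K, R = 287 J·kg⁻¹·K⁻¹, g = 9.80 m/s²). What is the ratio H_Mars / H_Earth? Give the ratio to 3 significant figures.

H_Mars/H_Earth ≈ 1.33

H = RT/g for each body.
H_Mars = 188 × 221 / 3.70 = 11229 m.
H_Earth = 287 × 288 / 9.80 = 8434.3 m.
H_Mars/H_Earth = 11229/8434.3 = 1.3313.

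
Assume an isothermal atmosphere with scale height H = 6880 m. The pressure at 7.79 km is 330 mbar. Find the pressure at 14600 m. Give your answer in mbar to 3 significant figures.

Between two levels, P₂ = P₁ exp(−Δz/H) with Δz = z₂ − z₁.
Δz = 14600 − 7790.0 = 6810.0 m; Δz/H = 6810.0/6880.0 = 0.98983.
P₂ = 330 × exp(−0.98983) = 330 × 0.37164 = 122.64 mbar.

P ≈ 123 mbar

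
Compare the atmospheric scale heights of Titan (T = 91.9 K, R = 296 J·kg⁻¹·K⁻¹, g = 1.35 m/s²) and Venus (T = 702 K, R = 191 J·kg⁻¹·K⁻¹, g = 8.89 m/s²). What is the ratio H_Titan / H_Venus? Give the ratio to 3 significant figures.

H = RT/g for each body.
H_Titan = 296 × 91.9 / 1.35 = 20150 m.
H_Venus = 191 × 702 / 8.89 = 15082 m.
H_Titan/H_Venus = 20150/15082 = 1.3360.

H_Titan/H_Venus ≈ 1.34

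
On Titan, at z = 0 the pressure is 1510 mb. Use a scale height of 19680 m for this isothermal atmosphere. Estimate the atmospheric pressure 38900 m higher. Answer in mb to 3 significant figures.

P ≈ 209 mb

Barometric formula: P = P₀ exp(−z/H).
z/H = 38900/19680 = 1.9766; exp(−1.9766) = 0.13854.
P = 1510 × 0.13854 = 209.20 mb.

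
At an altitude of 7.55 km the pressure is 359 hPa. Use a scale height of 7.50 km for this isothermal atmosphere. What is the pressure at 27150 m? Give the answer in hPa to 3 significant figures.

P ≈ 26.3 hPa

Between two levels, P₂ = P₁ exp(−Δz/H) with Δz = z₂ − z₁.
Δz = 27150 − 7550.0 = 19600 m; Δz/H = 19600/7500.0 = 2.6133.
P₂ = 359 × exp(−2.6133) = 359 × 0.073292 = 26.312 hPa.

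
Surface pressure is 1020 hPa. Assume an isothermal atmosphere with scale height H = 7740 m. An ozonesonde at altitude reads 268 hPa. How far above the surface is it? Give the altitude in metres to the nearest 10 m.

z ≈ 10350 m

Invert the barometric formula: z = H ln(P₀/P).
P₀/P = 1020/268 = 3.8060; ln(3.8060) = 1.3366.
z = 7740.0 × 1.3366 = 10345 m.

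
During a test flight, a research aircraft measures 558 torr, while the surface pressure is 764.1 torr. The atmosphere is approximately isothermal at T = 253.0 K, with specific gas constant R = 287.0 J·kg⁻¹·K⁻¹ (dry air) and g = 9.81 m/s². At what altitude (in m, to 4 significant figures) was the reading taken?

Scale height: H = RT/g = 287.0 × 253.0 / 9.81 = 7401.7 m.
Invert the barometric formula: z = H ln(P₀/P).
P₀/P = 764.1/558 = 1.3694; ln(1.3694) = 0.31437.
z = 7401.7 × 0.31437 = 2326.9 m.

z ≈ 2327 m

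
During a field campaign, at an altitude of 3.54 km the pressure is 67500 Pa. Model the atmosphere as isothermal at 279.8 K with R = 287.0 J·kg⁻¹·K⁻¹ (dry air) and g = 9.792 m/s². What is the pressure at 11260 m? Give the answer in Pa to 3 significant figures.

P ≈ 26300 Pa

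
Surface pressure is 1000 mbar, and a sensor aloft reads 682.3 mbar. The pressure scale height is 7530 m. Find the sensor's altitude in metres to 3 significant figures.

z ≈ 2880 m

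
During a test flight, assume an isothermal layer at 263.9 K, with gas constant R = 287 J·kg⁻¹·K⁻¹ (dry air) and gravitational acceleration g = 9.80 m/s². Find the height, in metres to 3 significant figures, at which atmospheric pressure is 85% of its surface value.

z ≈ 1260 m

Scale height: H = RT/g = 287 × 263.9 / 9.80 = 7728.5 m.
Set P/P₀ = exp(−z/H) = 0.85, so z = −H ln(0.85).
−ln(0.85) = 0.16252; z = 7728.5 × 0.16252 = 1256.0 m.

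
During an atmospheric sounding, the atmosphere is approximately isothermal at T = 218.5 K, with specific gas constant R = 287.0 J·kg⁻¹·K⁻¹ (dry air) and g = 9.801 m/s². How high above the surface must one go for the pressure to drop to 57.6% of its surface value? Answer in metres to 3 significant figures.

z ≈ 3530 m

Scale height: H = RT/g = 287.0 × 218.5 / 9.801 = 6398.3 m.
Set P/P₀ = exp(−z/H) = 0.576, so z = −H ln(0.576).
−ln(0.576) = 0.55165; z = 6398.3 × 0.55165 = 3529.6 m.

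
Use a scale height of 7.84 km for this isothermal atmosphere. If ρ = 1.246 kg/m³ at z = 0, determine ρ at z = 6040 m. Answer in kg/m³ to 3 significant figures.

ρ ≈ 0.577 kg/m³

In an isothermal atmosphere, density decays like pressure: ρ = ρ₀ exp(−z/H).
z/H = 6040.0/7840.0 = 0.77041; exp(−0.77041) = 0.46282.
ρ = 1.246 × 0.46282 = 0.57667 kg/m³.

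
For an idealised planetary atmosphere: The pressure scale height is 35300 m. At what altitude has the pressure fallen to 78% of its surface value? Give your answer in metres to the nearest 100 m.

z ≈ 8800 m

Set P/P₀ = exp(−z/H) = 0.78, so z = −H ln(0.78).
−ln(0.78) = 0.24846; z = 35300 × 0.24846 = 8770.6 m.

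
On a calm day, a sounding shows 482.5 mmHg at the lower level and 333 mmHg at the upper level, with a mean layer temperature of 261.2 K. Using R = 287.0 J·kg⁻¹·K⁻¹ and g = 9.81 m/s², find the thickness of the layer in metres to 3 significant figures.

Hypsometric equation: Δz = (R T̄/g) ln(P₁/P₂).
R T̄/g = 287.0 × 261.2 / 9.81 = 7641.6 m.
ln(482.5/333) = ln(1.4489) = 0.37080.
Δz = 7641.6 × 0.37080 = 2833.5 m.

Δz ≈ 2830 m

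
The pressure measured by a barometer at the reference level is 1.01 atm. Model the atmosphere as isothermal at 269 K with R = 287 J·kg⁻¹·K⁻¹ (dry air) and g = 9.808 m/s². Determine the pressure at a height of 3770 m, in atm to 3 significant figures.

P ≈ 0.626 atm

Scale height: H = RT/g = 287 × 269 / 9.808 = 7871.4 m.
Barometric formula: P = P₀ exp(−z/H).
z/H = 3770.0/7871.4 = 0.47895; exp(−0.47895) = 0.61943.
P = 1.01 × 0.61943 = 0.62562 atm.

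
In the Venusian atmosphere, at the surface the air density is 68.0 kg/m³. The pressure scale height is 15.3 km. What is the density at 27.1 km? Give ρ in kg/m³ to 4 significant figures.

In an isothermal atmosphere, density decays like pressure: ρ = ρ₀ exp(−z/H).
z/H = 27100/15300 = 1.7712; exp(−1.7712) = 0.17013.
ρ = 68.0 × 0.17013 = 11.569 kg/m³.

ρ ≈ 11.57 kg/m³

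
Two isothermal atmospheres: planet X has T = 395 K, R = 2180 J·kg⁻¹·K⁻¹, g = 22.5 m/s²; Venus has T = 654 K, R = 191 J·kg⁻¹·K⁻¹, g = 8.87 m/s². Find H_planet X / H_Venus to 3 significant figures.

H = RT/g for each body.
H_planet X = 2180 × 395 / 22.5 = 38271 m.
H_Venus = 191 × 654 / 8.87 = 14083 m.
H_planet X/H_Venus = 38271/14083 = 2.7175.

H_planet X/H_Venus ≈ 2.72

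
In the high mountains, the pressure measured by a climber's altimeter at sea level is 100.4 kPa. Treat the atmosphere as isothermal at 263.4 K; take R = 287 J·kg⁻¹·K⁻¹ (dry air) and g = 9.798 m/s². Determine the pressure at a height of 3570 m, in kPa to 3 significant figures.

Scale height: H = RT/g = 287 × 263.4 / 9.798 = 7715.4 m.
Barometric formula: P = P₀ exp(−z/H).
z/H = 3570.0/7715.4 = 0.46271; exp(−0.46271) = 0.62958.
P = 100.4 × 0.62958 = 63.210 kPa.

P ≈ 63.2 kPa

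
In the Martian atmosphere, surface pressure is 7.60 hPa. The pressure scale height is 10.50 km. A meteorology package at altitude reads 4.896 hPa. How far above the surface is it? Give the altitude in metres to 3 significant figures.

Invert the barometric formula: z = H ln(P₀/P).
P₀/P = 7.60/4.896 = 1.5523; ln(1.5523) = 0.43974.
z = 10500 × 0.43974 = 4617.3 m.

z ≈ 4620 m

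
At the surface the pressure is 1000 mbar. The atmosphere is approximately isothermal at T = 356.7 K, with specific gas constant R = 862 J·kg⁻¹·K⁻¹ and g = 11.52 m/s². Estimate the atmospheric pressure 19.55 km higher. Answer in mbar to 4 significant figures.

P ≈ 480.7 mbar

Scale height: H = RT/g = 862 × 356.7 / 11.52 = 26691 m.
Barometric formula: P = P₀ exp(−z/H).
z/H = 19550/26691 = 0.73246; exp(−0.73246) = 0.48072.
P = 1000 × 0.48072 = 480.72 mbar.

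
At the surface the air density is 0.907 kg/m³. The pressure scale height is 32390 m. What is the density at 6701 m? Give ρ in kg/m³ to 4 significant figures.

ρ ≈ 0.7375 kg/m³

In an isothermal atmosphere, density decays like pressure: ρ = ρ₀ exp(−z/H).
z/H = 6701.0/32390 = 0.20688; exp(−0.20688) = 0.81312.
ρ = 0.907 × 0.81312 = 0.73750 kg/m³.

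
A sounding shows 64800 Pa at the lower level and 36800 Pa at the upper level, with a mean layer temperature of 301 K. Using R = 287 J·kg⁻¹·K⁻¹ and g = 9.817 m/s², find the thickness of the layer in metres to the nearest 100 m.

Hypsometric equation: Δz = (R T̄/g) ln(P₁/P₂).
R T̄/g = 287 × 301 / 9.817 = 8799.7 m.
ln(64800/36800) = ln(1.7609) = 0.56583.
Δz = 8799.7 × 0.56583 = 4979.1 m.

Δz ≈ 5000 m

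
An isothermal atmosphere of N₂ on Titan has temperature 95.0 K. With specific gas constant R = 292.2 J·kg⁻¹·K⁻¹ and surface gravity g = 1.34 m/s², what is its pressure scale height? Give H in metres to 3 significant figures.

H ≈ 20700 m

The scale height of an isothermal atmosphere is H = RT/g.
H = 292.2 × 95.0 / 1.34 = 27759/1.34 = 20716 m.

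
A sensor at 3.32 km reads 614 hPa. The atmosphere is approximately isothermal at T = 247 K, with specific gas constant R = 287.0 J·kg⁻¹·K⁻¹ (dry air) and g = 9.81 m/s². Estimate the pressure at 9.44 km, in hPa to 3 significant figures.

P ≈ 263 hPa

Scale height: H = RT/g = 287.0 × 247 / 9.81 = 7226.2 m.
Between two levels, P₂ = P₁ exp(−Δz/H) with Δz = z₂ − z₁.
Δz = 9440.0 − 3320.0 = 6120.0 m; Δz/H = 6120.0/7226.2 = 0.84692.
P₂ = 614 × exp(−0.84692) = 614 × 0.42873 = 263.24 hPa.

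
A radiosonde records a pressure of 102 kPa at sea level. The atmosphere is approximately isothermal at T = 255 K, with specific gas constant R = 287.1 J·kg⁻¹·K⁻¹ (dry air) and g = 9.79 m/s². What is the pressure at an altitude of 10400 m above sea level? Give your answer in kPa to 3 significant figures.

P ≈ 25.4 kPa

Scale height: H = RT/g = 287.1 × 255 / 9.79 = 7478.1 m.
Barometric formula: P = P₀ exp(−z/H).
z/H = 10400/7478.1 = 1.3907; exp(−1.3907) = 0.24890.
P = 102 × 0.24890 = 25.388 kPa.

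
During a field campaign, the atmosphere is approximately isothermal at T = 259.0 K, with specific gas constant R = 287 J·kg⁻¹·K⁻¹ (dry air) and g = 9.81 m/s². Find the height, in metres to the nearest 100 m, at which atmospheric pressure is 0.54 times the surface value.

z ≈ 4700 m

Scale height: H = RT/g = 287 × 259.0 / 9.81 = 7577.3 m.
Set P/P₀ = exp(−z/H) = 0.54, so z = −H ln(0.54).
−ln(0.54) = 0.61619; z = 7577.3 × 0.61619 = 4669.1 m.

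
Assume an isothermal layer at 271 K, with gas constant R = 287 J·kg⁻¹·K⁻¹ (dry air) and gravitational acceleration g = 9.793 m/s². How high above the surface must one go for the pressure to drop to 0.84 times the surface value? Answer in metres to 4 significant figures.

Scale height: H = RT/g = 287 × 271 / 9.793 = 7942.1 m.
Set P/P₀ = exp(−z/H) = 0.84, so z = −H ln(0.84).
−ln(0.84) = 0.17435; z = 7942.1 × 0.17435 = 1384.7 m.

z ≈ 1385 m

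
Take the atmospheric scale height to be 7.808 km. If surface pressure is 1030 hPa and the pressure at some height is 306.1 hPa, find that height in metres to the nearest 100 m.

z ≈ 9500 m

Invert the barometric formula: z = H ln(P₀/P).
P₀/P = 1030/306.1 = 3.3649; ln(3.3649) = 1.2134.
z = 7808.0 × 1.2134 = 9474.2 m.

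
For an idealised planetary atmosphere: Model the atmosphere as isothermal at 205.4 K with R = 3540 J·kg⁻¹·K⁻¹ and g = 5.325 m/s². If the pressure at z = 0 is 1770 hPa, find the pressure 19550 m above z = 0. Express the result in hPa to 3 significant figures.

Scale height: H = RT/g = 3540 × 205.4 / 5.325 = 136550 m.
Barometric formula: P = P₀ exp(−z/H).
z/H = 19550/136550 = 0.14317; exp(−0.14317) = 0.86661.
P = 1770 × 0.86661 = 1533.9 hPa.

P ≈ 1530 hPa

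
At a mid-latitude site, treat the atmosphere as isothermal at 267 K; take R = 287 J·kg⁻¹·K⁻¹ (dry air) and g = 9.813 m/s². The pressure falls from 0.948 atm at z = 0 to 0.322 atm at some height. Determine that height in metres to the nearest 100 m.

z ≈ 8400 m

Scale height: H = RT/g = 287 × 267 / 9.813 = 7808.9 m.
Invert the barometric formula: z = H ln(P₀/P).
P₀/P = 0.948/0.322 = 2.9441; ln(2.9441) = 1.0798.
z = 7808.9 × 1.0798 = 8432.1 m.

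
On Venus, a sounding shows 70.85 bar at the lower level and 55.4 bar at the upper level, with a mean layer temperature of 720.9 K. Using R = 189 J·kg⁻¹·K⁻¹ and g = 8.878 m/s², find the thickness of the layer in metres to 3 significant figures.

Hypsometric equation: Δz = (R T̄/g) ln(P₁/P₂).
R T̄/g = 189 × 720.9 / 8.878 = 15347 m.
ln(70.85/55.4) = ln(1.2789) = 0.24600.
Δz = 15347 × 0.24600 = 3775.4 m.

Δz ≈ 3780 m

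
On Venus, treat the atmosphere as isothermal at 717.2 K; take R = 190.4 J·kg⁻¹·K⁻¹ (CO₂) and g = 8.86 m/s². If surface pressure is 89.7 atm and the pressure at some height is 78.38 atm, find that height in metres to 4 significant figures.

z ≈ 2079 m

Scale height: H = RT/g = 190.4 × 717.2 / 8.86 = 15413 m.
Invert the barometric formula: z = H ln(P₀/P).
P₀/P = 89.7/78.38 = 1.1444; ln(1.1444) = 0.13488.
z = 15413 × 0.13488 = 2078.9 m.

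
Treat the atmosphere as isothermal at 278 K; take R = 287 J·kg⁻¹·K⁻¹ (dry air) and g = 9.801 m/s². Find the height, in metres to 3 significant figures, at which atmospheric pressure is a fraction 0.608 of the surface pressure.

Scale height: H = RT/g = 287 × 278 / 9.801 = 8140.6 m.
Set P/P₀ = exp(−z/H) = 0.608, so z = −H ln(0.608).
−ln(0.608) = 0.49758; z = 8140.6 × 0.49758 = 4050.6 m.

z ≈ 4050 m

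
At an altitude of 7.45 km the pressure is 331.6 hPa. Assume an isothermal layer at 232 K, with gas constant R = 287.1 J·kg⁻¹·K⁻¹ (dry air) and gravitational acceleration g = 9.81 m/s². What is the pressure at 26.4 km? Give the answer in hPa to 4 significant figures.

Scale height: H = RT/g = 287.1 × 232 / 9.81 = 6789.7 m.
Between two levels, P₂ = P₁ exp(−Δz/H) with Δz = z₂ − z₁.
Δz = 26400 − 7450.0 = 18950 m; Δz/H = 18950/6789.7 = 2.7910.
P₂ = 331.6 × exp(−2.7910) = 331.6 × 0.061360 = 20.347 hPa.

P ≈ 20.35 hPa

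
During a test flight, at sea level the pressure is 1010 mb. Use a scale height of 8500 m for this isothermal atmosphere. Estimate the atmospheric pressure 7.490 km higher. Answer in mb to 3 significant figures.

Barometric formula: P = P₀ exp(−z/H).
z/H = 7490.0/8500.0 = 0.88118; exp(−0.88118) = 0.41429.
P = 1010 × 0.41429 = 418.43 mb.

P ≈ 418 mb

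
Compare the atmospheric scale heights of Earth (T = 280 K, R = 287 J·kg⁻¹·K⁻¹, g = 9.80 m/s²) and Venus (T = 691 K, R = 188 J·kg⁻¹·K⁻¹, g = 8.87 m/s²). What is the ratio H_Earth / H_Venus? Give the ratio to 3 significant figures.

H = RT/g for each body.
H_Earth = 287 × 280 / 9.80 = 8200.0 m.
H_Venus = 188 × 691 / 8.87 = 14646 m.
H_Earth/H_Venus = 8200.0/14646 = 0.55988.

H_Earth/H_Venus ≈ 0.560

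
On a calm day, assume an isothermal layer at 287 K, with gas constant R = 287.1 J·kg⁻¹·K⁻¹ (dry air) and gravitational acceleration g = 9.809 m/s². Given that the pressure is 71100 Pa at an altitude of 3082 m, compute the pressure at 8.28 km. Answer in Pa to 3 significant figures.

Scale height: H = RT/g = 287.1 × 287 / 9.809 = 8400.2 m.
Between two levels, P₂ = P₁ exp(−Δz/H) with Δz = z₂ − z₁.
Δz = 8280.0 − 3082.0 = 5198.0 m; Δz/H = 5198.0/8400.2 = 0.61879.
P₂ = 71100 × exp(−0.61879) = 71100 × 0.53860 = 38294 Pa.

P ≈ 38300 Pa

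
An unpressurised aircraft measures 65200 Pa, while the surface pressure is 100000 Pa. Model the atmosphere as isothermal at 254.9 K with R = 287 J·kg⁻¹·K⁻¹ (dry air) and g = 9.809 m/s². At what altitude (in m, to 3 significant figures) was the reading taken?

Scale height: H = RT/g = 287 × 254.9 / 9.809 = 7458.1 m.
Invert the barometric formula: z = H ln(P₀/P).
P₀/P = 100000/65200 = 1.5337; ln(1.5337) = 0.42768.
z = 7458.1 × 0.42768 = 3189.7 m.

z ≈ 3190 m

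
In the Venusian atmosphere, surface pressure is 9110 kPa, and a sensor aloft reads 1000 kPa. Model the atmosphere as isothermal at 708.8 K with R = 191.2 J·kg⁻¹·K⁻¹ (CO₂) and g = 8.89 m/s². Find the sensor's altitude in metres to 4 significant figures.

Scale height: H = RT/g = 191.2 × 708.8 / 8.89 = 15244 m.
Invert the barometric formula: z = H ln(P₀/P).
P₀/P = 9110/1000 = 9.1100; ln(9.1100) = 2.2094.
z = 15244 × 2.2094 = 33680 m.

z ≈ 33680 m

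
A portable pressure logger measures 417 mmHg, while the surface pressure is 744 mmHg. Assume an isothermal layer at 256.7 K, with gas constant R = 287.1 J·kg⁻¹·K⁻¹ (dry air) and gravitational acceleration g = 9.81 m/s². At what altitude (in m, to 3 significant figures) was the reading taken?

z ≈ 4350 m

Scale height: H = RT/g = 287.1 × 256.7 / 9.81 = 7512.6 m.
Invert the barometric formula: z = H ln(P₀/P).
P₀/P = 744/417 = 1.7842; ln(1.7842) = 0.57897.
z = 7512.6 × 0.57897 = 4349.6 m.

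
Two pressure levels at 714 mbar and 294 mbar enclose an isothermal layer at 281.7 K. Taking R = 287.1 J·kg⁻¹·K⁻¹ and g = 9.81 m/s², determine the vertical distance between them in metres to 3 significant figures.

Hypsometric equation: Δz = (R T̄/g) ln(P₁/P₂).
R T̄/g = 287.1 × 281.7 / 9.81 = 8244.2 m.
ln(714/294) = ln(2.4286) = 0.88731.
Δz = 8244.2 × 0.88731 = 7315.2 m.

Δz ≈ 7320 m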